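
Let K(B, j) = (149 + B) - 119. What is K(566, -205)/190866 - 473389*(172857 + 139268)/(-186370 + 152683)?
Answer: 4700283348979117/1071617157 ≈ 4.3862e+6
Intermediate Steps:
K(B, j) = 30 + B
K(566, -205)/190866 - 473389*(172857 + 139268)/(-186370 + 152683) = (30 + 566)/190866 - 473389*(172857 + 139268)/(-186370 + 152683) = 596*(1/190866) - 473389/((-33687/312125)) = 298/95433 - 473389/((-33687*1/312125)) = 298/95433 - 473389/(-33687/312125) = 298/95433 - 473389*(-312125/33687) = 298/95433 + 147756541625/33687 = 4700283348979117/1071617157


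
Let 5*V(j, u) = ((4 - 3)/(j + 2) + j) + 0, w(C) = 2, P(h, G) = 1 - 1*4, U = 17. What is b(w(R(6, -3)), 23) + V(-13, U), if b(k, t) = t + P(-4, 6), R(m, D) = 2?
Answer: 956/55 ≈ 17.382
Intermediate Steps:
P(h, G) = -3 (P(h, G) = 1 - 4 = -3)
V(j, u) = j/5 + 1/(5*(2 + j)) (V(j, u) = (((4 - 3)/(j + 2) + j) + 0)/5 = ((1/(2 + j) + j) + 0)/5 = ((j + 1/(2 + j)) + 0)/5 = (j + 1/(2 + j))/5 = j/5 + 1/(5*(2 + j)))
b(k, t) = -3 + t (b(k, t) = t - 3 = -3 + t)
b(w(R(6, -3)), 23) + V(-13, U) = (-3 + 23) + (1 + (-13)**2 + 2*(-13))/(5*(2 - 13)) = 20 + (1/5)*(1 + 169 - 26)/(-11) = 20 + (1/5)*(-1/11)*144 = 20 - 144/55 = 956/55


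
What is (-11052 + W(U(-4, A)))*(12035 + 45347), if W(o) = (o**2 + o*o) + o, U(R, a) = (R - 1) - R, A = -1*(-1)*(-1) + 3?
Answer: -634128482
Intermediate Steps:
A = 2 (A = 1*(-1) + 3 = -1 + 3 = 2)
U(R, a) = -1 (U(R, a) = (-1 + R) - R = -1)
W(o) = o + 2*o**2 (W(o) = (o**2 + o**2) + o = 2*o**2 + o = o + 2*o**2)
(-11052 + W(U(-4, A)))*(12035 + 45347) = (-11052 - (1 + 2*(-1)))*(12035 + 45347) = (-11052 - (1 - 2))*57382 = (-11052 - 1*(-1))*57382 = (-11052 + 1)*57382 = -11051*57382 = -634128482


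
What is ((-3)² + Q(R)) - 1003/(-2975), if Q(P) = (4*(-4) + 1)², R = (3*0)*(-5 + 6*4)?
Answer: 41009/175 ≈ 234.34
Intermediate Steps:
R = 0 (R = 0*(-5 + 24) = 0*19 = 0)
Q(P) = 225 (Q(P) = (-16 + 1)² = (-15)² = 225)
((-3)² + Q(R)) - 1003/(-2975) = ((-3)² + 225) - 1003/(-2975) = (9 + 225) - 1003*(-1/2975) = 234 + 59/175 = 41009/175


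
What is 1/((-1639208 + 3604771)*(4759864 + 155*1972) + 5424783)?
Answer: 1/9956611974795 ≈ 1.0044e-13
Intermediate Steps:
1/((-1639208 + 3604771)*(4759864 + 155*1972) + 5424783) = 1/(1965563*(4759864 + 305660) + 5424783) = 1/(1965563*5065524 + 5424783) = 1/(9956606550012 + 5424783) = 1/9956611974795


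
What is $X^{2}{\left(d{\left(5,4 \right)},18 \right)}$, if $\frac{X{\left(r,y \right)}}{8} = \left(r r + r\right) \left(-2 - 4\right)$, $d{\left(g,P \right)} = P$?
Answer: $921600$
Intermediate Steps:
$X{\left(r,y \right)} = - 48 r - 48 r^{2}$ ($X{\left(r,y \right)} = 8 \left(r r + r\right) \left(-2 - 4\right) = 8 \left(r^{2} + r\right) \left(-6\right) = 8 \left(r + r^{2}\right) \left(-6\right) = 8 \left(- 6 r - 6 r^{2}\right) = - 48 r - 48 r^{2}$)
$X^{2}{\left(d{\left(5,4 \right)},18 \right)} = \left(\left(-48\right) 4 \left(1 + 4\right)\right)^{2} = \left(\left(-48\right) 4 \cdot 5\right)^{2} = \left(-960\right)^{2} = 921600$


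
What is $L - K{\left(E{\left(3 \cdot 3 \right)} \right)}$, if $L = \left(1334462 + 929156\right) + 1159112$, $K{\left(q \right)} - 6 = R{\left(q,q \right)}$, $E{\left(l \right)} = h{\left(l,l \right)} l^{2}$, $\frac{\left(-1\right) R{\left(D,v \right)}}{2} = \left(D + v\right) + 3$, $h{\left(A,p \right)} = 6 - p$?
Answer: $3421758$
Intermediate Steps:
$R{\left(D,v \right)} = -6 - 2 D - 2 v$ ($R{\left(D,v \right)} = - 2 \left(\left(D + v\right) + 3\right) = - 2 \left(3 + D + v\right) = -6 - 2 D - 2 v$)
$E{\left(l \right)} = l^{2} \left(6 - l\right)$ ($E{\left(l \right)} = \left(6 - l\right) l^{2} = l^{2} \left(6 - l\right)$)
$K{\left(q \right)} = - 4 q$ ($K{\left(q \right)} = 6 - \left(6 + 4 q\right) = - 4 q$)
$L = 3422730$ ($L = 2263618 + 1159112 = 3422730$)
$L - K{\left(E{\left(3 \cdot 3 \right)} \right)} = 3422730 - - 4 \left(3 \cdot 3\right)^{2} \left(6 - 3 \cdot 3\right) = 3422730 - - 4 \cdot 9^{2} \left(6 - 9\right) = 3422730 - - 4 \cdot 81 \left(6 - 9\right) = 3422730 - - 4 \cdot 81 \left(-3\right) = 3422730 - \left(-4\right) \left(-243\right) = 3422730 - 972 = 3421758$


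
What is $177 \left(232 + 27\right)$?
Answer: $45843$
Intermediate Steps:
$177 \left(232 + 27\right) = 177 \cdot 259 = 45843$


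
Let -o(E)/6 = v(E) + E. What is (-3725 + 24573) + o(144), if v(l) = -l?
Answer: 20848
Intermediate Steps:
o(E) = 0 (o(E) = -6*(-E + E) = -6*0 = 0)
(-3725 + 24573) + o(144) = (-3725 + 24573) + 0 = 20848 + 0 = 20848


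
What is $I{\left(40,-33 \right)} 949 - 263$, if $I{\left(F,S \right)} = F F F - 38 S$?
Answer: $61925783$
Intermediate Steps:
$I{\left(F,S \right)} = F^{3} - 38 S$ ($I{\left(F,S \right)} = F^{2} F - 38 S = F^{3} - 38 S$)
$I{\left(40,-33 \right)} 949 - 263 = \left(40^{3} - -1254\right) 949 - 263 = \left(64000 + 1254\right) 949 - 263 = 65254 \cdot 949 - 263 = 61926046 - 263 = 61925783$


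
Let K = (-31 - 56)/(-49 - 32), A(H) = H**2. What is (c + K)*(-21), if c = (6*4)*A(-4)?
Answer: -72779/9 ≈ -8086.6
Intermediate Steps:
K = 29/27 (K = -87/(-81) = -87*(-1/81) = 29/27 ≈ 1.0741)
c = 384 (c = (6*4)*(-4)**2 = 24*16 = 384)
(c + K)*(-21) = (384 + 29/27)*(-21) = (10397/27)*(-21) = -72779/9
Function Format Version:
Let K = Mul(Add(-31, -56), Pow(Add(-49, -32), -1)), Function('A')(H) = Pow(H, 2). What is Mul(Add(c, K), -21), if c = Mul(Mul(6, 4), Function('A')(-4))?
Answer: Rational(-72779, 9) ≈ -8086.6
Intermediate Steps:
K = Rational(29, 27) (K = Mul(-87, Pow(-81, -1)) = Mul(-87, Rational(-1, 81)) = Rational(29, 27) ≈ 1.0741)
c = 384 (c = Mul(Mul(6, 4), Pow(-4, 2)) = Mul(24, 16) = 384)
Mul(Add(c, K), -21) = Mul(Add(384, Rational(29, 27)), -21) = Mul(Rational(10397, 27), -21) = Rational(-72779, 9)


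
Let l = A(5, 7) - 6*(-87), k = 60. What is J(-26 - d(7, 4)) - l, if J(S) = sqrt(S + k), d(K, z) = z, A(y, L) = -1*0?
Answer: -522 + sqrt(30) ≈ -516.52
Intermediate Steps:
A(y, L) = 0
l = 522 (l = 0 - 6*(-87) = 0 + 522 = 522)
J(S) = sqrt(60 + S) (J(S) = sqrt(S + 60) = sqrt(60 + S))
J(-26 - d(7, 4)) - l = sqrt(60 + (-26 - 1*4)) - 1*522 = sqrt(60 + (-26 - 4)) - 522 = sqrt(60 - 30) - 522 = sqrt(30) - 522 = -522 + sqrt(30)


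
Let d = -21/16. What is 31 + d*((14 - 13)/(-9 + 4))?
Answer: 2501/80 ≈ 31.263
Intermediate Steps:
d = -21/16 (d = -21*1/16 = -21/16 ≈ -1.3125)
31 + d*((14 - 13)/(-9 + 4)) = 31 - 21*(14 - 13)/(16*(-9 + 4)) = 31 - 21/(16*(-5)) = 31 - 21*(-1)/(16*5) = 31 - 21/16*(-⅕) = 31 + 21/80 = 2501/80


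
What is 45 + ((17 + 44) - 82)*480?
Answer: -10035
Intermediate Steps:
45 + ((17 + 44) - 82)*480 = 45 + (61 - 82)*480 = 45 - 21*480 = 45 - 10080 = -10035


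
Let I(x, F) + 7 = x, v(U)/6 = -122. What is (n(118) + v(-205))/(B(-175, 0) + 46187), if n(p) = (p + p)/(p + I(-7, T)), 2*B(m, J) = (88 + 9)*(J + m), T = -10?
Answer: -18973/980187 ≈ -0.019357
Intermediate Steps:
v(U) = -732 (v(U) = 6*(-122) = -732)
I(x, F) = -7 + x
B(m, J) = 97*J/2 + 97*m/2 (B(m, J) = ((88 + 9)*(J + m))/2 = (97*(J + m))/2 = (97*J + 97*m)/2 = 97*J/2 + 97*m/2)
n(p) = 2*p/(-14 + p) (n(p) = (p + p)/(p + (-7 - 7)) = (2*p)/(p - 14) = (2*p)/(-14 + p) = 2*p/(-14 + p))
(n(118) + v(-205))/(B(-175, 0) + 46187) = (2*118/(-14 + 118) - 732)/(((97/2)*0 + (97/2)*(-175)) + 46187) = (2*118/104 - 732)/((0 - 16975/2) + 46187) = (2*118*(1/104) - 732)/(-16975/2 + 46187) = (59/26 - 732)/(75399/2) = -18973/26*2/75399 = -18973/980187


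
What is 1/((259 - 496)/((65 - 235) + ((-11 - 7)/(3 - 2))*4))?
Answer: 242/237 ≈ 1.0211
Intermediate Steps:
1/((259 - 496)/((65 - 235) + ((-11 - 7)/(3 - 2))*4)) = 1/(-237/(-170 - 18/1*4)) = 1/(-237/(-170 - 18*1*4)) = 1/(-237/(-170 - 18*4)) = 1/(-237/(-170 - 72)) = 1/(-237/(-242)) = 1/(-237*(-1/242)) = 1/(237/242) = 242/237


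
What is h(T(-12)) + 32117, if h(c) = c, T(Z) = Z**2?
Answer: 32261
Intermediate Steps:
h(T(-12)) + 32117 = (-12)**2 + 32117 = 144 + 32117 = 32261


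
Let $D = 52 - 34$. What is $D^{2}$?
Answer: $324$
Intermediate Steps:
$D = 18$
$D^{2} = 18^{2} = 324$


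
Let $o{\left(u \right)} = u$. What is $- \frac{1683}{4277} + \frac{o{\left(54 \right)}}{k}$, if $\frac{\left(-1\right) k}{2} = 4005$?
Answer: $- \frac{761766}{1903265} \approx -0.40024$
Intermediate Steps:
$k = -8010$ ($k = \left(-2\right) 4005 = -8010$)
$- \frac{1683}{4277} + \frac{o{\left(54 \right)}}{k} = - \frac{1683}{4277} + \frac{54}{-8010} = \left(-1683\right) \frac{1}{4277} + 54 \left(- \frac{1}{8010}\right) = - \frac{1683}{4277} - \frac{3}{445} = - \frac{761766}{1903265}$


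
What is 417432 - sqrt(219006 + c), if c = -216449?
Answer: 417432 - sqrt(2557) ≈ 4.1738e+5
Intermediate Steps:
417432 - sqrt(219006 + c) = 417432 - sqrt(219006 - 216449) = 417432 - sqrt(2557)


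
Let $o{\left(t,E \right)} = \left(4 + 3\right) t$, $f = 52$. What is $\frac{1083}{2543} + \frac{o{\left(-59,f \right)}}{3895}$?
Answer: $\frac{3168026}{9904985} \approx 0.31984$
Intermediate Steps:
$o{\left(t,E \right)} = 7 t$
$\frac{1083}{2543} + \frac{o{\left(-59,f \right)}}{3895} = \frac{1083}{2543} + \frac{7 \left(-59\right)}{3895} = 1083 \cdot \frac{1}{2543} - \frac{413}{3895} = \frac{1083}{2543} - \frac{413}{3895} = \frac{3168026}{9904985}$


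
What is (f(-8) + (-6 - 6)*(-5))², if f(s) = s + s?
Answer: 1936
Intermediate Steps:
f(s) = 2*s
(f(-8) + (-6 - 6)*(-5))² = (2*(-8) + (-6 - 6)*(-5))² = (-16 - 12*(-5))² = (-16 + 60)² = 44² = 1936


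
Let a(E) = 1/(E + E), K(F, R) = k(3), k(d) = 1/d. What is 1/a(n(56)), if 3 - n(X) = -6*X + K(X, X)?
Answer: 2032/3 ≈ 677.33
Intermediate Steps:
K(F, R) = ⅓ (K(F, R) = 1/3 = ⅓)
n(X) = 8/3 + 6*X (n(X) = 3 - (-6*X + ⅓) = 3 - (⅓ - 6*X) = 3 + (-⅓ + 6*X) = 8/3 + 6*X)
a(E) = 1/(2*E)
1/a(n(56)) = 1/(1/(2*(8/3 + 6*56))) = 1/(1/(2*(8/3 + 336))) = 1/(1/(2*(1016/3))) = 1/((½)*(3/1016)) = 1/(3/2032) = 2032/3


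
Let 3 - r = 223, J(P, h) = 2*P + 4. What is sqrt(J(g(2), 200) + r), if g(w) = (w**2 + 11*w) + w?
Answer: 4*I*sqrt(10) ≈ 12.649*I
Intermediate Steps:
g(w) = w**2 + 12*w
J(P, h) = 4 + 2*P
r = -220 (r = 3 - 1*223 = 3 - 223 = -220)
sqrt(J(g(2), 200) + r) = sqrt((4 + 2*(2*(12 + 2))) - 220) = sqrt((4 + 2*(2*14)) - 220) = sqrt((4 + 2*28) - 220) = sqrt((4 + 56) - 220) = sqrt(60 - 220) = sqrt(-160) = 4*I*sqrt(10)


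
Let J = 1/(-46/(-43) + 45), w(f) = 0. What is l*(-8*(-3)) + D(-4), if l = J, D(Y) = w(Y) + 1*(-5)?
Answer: -8873/1981 ≈ -4.4790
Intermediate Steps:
J = 43/1981 (J = 1/(-46*(-1/43) + 45) = 1/(46/43 + 45) = 1/(1981/43) = 43/1981 ≈ 0.021706)
D(Y) = -5 (D(Y) = 0 + 1*(-5) = 0 - 5 = -5)
l = 43/1981 ≈ 0.021706
l*(-8*(-3)) + D(-4) = 43*(-8*(-3))/1981 - 5 = (43/1981)*24 - 5 = 1032/1981 - 5 = -8873/1981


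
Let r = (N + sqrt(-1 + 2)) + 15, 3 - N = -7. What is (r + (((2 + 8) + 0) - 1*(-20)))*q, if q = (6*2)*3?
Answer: 2016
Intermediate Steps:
N = 10 (N = 3 - 1*(-7) = 3 + 7 = 10)
r = 26 (r = (10 + sqrt(-1 + 2)) + 15 = (10 + sqrt(1)) + 15 = (10 + 1) + 15 = 11 + 15 = 26)
q = 36 (q = 12*3 = 36)
(r + (((2 + 8) + 0) - 1*(-20)))*q = (26 + (((2 + 8) + 0) - 1*(-20)))*36 = (26 + ((10 + 0) + 20))*36 = (26 + (10 + 20))*36 = (26 + 30)*36 = 56*36 = 2016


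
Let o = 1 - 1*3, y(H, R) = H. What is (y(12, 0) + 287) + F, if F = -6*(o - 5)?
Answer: 341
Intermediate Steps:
o = -2 (o = 1 - 3 = -2)
F = 42 (F = -6*(-2 - 5) = -6*(-7) = 42)
(y(12, 0) + 287) + F = (12 + 287) + 42 = 299 + 42 = 341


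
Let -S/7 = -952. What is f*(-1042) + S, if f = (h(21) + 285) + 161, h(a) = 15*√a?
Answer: -458068 - 15630*√21 ≈ -5.2969e+5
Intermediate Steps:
f = 446 + 15*√21 (f = (15*√21 + 285) + 161 = (285 + 15*√21) + 161 = 446 + 15*√21 ≈ 514.74)
S = 6664 (S = -7*(-952) = 6664)
f*(-1042) + S = (446 + 15*√21)*(-1042) + 6664 = (-464732 - 15630*√21) + 6664 = -458068 - 15630*√21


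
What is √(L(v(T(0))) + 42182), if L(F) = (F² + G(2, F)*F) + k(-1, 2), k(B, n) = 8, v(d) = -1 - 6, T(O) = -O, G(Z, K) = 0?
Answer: √42239 ≈ 205.52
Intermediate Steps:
v(d) = -7
L(F) = 8 + F² (L(F) = (F² + 0*F) + 8 = (F² + 0) + 8 = F² + 8 = 8 + F²)
√(L(v(T(0))) + 42182) = √((8 + (-7)²) + 42182) = √((8 + 49) + 42182) = √(57 + 42182) = √42239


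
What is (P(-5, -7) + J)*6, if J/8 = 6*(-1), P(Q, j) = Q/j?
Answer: -1986/7 ≈ -283.71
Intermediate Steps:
J = -48 (J = 8*(6*(-1)) = 8*(-6) = -48)
(P(-5, -7) + J)*6 = (-5/(-7) - 48)*6 = (-5*(-1/7) - 48)*6 = (5/7 - 48)*6 = -331/7*6 = -1986/7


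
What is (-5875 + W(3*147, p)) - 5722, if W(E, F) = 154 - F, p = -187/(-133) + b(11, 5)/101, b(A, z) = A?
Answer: -153734169/13433 ≈ -11445.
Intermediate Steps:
p = 20350/13433 (p = -187/(-133) + 11/101 = -187*(-1/133) + 11*(1/101) = 187/133 + 11/101 = 20350/13433 ≈ 1.5149)
(-5875 + W(3*147, p)) - 5722 = (-5875 + (154 - 1*20350/13433)) - 5722 = (-5875 + (154 - 20350/13433)) - 5722 = (-5875 + 2048332/13433) - 5722 = -76870543/13433 - 5722 = -153734169/13433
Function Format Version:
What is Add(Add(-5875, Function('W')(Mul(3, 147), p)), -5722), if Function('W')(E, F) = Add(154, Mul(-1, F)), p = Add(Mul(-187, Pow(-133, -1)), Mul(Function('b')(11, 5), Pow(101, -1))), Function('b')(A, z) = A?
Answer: Rational(-153734169, 13433) ≈ -11445.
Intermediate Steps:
p = Rational(20350, 13433) (p = Add(Mul(-187, Pow(-133, -1)), Mul(11, Pow(101, -1))) = Add(Mul(-187, Rational(-1, 133)), Mul(11, Rational(1, 101))) = Add(Rational(187, 133), Rational(11, 101)) = Rational(20350, 13433) ≈ 1.5149)
Add(Add(-5875, Function('W')(Mul(3, 147), p)), -5722) = Add(Add(-5875, Add(154, Mul(-1, Rational(20350, 13433)))), -5722) = Add(Add(-5875, Add(154, Rational(-20350, 13433))), -5722) = Add(Add(-5875, Rational(2048332, 13433)), -5722) = Add(Rational(-76870543, 13433), -5722) = Rational(-153734169, 13433)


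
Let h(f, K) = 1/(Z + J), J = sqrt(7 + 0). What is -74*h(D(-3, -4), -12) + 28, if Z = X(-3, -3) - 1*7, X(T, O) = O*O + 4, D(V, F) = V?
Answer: 368/29 + 74*sqrt(7)/29 ≈ 19.441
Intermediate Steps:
X(T, O) = 4 + O**2 (X(T, O) = O**2 + 4 = 4 + O**2)
J = sqrt(7) ≈ 2.6458
Z = 6 (Z = (4 + (-3)**2) - 1*7 = (4 + 9) - 7 = 13 - 7 = 6)
h(f, K) = 1/(6 + sqrt(7))
-74*h(D(-3, -4), -12) + 28 = -74*(6/29 - sqrt(7)/29) + 28 = (-444/29 + 74*sqrt(7)/29) + 28 = 368/29 + 74*sqrt(7)/29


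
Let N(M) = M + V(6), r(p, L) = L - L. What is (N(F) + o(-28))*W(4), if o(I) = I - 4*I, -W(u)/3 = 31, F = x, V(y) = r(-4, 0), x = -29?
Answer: -5115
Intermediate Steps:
r(p, L) = 0
V(y) = 0
F = -29
W(u) = -93 (W(u) = -3*31 = -93)
o(I) = -3*I
N(M) = M (N(M) = M + 0 = M)
(N(F) + o(-28))*W(4) = (-29 - 3*(-28))*(-93) = (-29 + 84)*(-93) = 55*(-93) = -5115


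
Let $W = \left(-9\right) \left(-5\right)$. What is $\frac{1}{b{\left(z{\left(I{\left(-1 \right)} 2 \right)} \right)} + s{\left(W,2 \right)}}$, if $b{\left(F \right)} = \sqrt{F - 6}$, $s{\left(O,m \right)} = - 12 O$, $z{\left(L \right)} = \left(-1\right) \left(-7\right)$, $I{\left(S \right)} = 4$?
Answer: $- \frac{1}{539} \approx -0.0018553$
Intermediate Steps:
$z{\left(L \right)} = 7$
$W = 45$
$b{\left(F \right)} = \sqrt{-6 + F}$
$\frac{1}{b{\left(z{\left(I{\left(-1 \right)} 2 \right)} \right)} + s{\left(W,2 \right)}} = \frac{1}{\sqrt{-6 + 7} - 540} = \frac{1}{\sqrt{1} - 540} = \frac{1}{1 - 540} = \frac{1}{-539} = - \frac{1}{539}$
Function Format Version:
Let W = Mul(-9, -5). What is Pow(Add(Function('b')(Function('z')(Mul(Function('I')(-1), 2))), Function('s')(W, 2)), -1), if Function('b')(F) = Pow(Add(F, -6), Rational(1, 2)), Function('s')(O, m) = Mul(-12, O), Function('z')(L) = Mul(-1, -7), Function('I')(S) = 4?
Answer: Rational(-1, 539) ≈ -0.0018553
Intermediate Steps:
Function('z')(L) = 7
W = 45
Function('b')(F) = Pow(Add(-6, F), Rational(1, 2))
Pow(Add(Function('b')(Function('z')(Mul(Function('I')(-1), 2))), Function('s')(W, 2)), -1) = Pow(Add(Pow(Add(-6, 7), Rational(1, 2)), Mul(-12, 45)), -1) = Pow(Add(Pow(1, Rational(1, 2)), -540), -1) = Pow(Add(1, -540), -1) = Pow(-539, -1) = Rational(-1, 539)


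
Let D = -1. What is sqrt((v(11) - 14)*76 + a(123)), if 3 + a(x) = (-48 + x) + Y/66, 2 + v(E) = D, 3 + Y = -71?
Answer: I*sqrt(1329801)/33 ≈ 34.945*I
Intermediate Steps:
Y = -74 (Y = -3 - 71 = -74)
v(E) = -3 (v(E) = -2 - 1 = -3)
a(x) = -1720/33 + x (a(x) = -3 + ((-48 + x) - 74/66) = -3 + ((-48 + x) - 74*1/66) = -3 + ((-48 + x) - 37/33) = -3 + (-1621/33 + x) = -1720/33 + x)
sqrt((v(11) - 14)*76 + a(123)) = sqrt((-3 - 14)*76 + (-1720/33 + 123)) = sqrt(-17*76 + 2339/33) = sqrt(-1292 + 2339/33) = sqrt(-40297/33) = I*sqrt(1329801)/33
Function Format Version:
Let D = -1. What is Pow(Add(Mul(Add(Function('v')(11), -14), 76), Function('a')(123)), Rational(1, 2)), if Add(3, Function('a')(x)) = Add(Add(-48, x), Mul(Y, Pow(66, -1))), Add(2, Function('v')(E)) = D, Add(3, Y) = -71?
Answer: Mul(Rational(1, 33), I, Pow(1329801, Rational(1, 2))) ≈ Mul(34.945, I)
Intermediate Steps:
Y = -74 (Y = Add(-3, -71) = -74)
Function('v')(E) = -3 (Function('v')(E) = Add(-2, -1) = -3)
Function('a')(x) = Add(Rational(-1720, 33), x) (Function('a')(x) = Add(-3, Add(Add(-48, x), Mul(-74, Pow(66, -1)))) = Add(-3, Add(Add(-48, x), Mul(-74, Rational(1, 66)))) = Add(-3, Add(Add(-48, x), Rational(-37, 33))) = Add(-3, Add(Rational(-1621, 33), x)) = Add(Rational(-1720, 33), x))
Pow(Add(Mul(Add(Function('v')(11), -14), 76), Function('a')(123)), Rational(1, 2)) = Pow(Add(Mul(Add(-3, -14), 76), Add(Rational(-1720, 33), 123)), Rational(1, 2)) = Pow(Add(Mul(-17, 76), Rational(2339, 33)), Rational(1, 2)) = Pow(Add(-1292, Rational(2339, 33)), Rational(1, 2)) = Pow(Rational(-40297, 33), Rational(1, 2)) = Mul(Rational(1, 33), I, Pow(1329801, Rational(1, 2)))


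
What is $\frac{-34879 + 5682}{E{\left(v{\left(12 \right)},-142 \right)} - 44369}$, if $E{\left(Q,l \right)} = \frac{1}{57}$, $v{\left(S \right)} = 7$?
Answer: $\frac{1664229}{2529032} \approx 0.65805$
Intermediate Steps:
$E{\left(Q,l \right)} = \frac{1}{57}$
$\frac{-34879 + 5682}{E{\left(v{\left(12 \right)},-142 \right)} - 44369} = \frac{-34879 + 5682}{\frac{1}{57} - 44369} = - \frac{29197}{- \frac{2529032}{57}} = \left(-29197\right) \left(- \frac{57}{2529032}\right) = \frac{1664229}{2529032}$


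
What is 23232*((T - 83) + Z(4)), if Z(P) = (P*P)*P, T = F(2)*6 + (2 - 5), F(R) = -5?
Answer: -1208064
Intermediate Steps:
T = -33 (T = -5*6 + (2 - 5) = -30 - 3 = -33)
Z(P) = P³ (Z(P) = P²*P = P³)
23232*((T - 83) + Z(4)) = 23232*((-33 - 83) + 4³) = 23232*(-116 + 64) = 23232*(-52) = -1208064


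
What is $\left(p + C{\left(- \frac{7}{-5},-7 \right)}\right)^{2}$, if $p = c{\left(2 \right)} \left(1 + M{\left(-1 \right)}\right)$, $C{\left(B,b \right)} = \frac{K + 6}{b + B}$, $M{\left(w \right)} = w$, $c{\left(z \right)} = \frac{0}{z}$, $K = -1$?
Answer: $\frac{625}{784} \approx 0.79719$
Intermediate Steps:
$c{\left(z \right)} = 0$
$C{\left(B,b \right)} = \frac{5}{B + b}$ ($C{\left(B,b \right)} = \frac{-1 + 6}{b + B} = \frac{5}{B + b}$)
$p = 0$ ($p = 0 \left(1 - 1\right) = 0 \cdot 0 = 0$)
$\left(p + C{\left(- \frac{7}{-5},-7 \right)}\right)^{2} = \left(0 + \frac{5}{- \frac{7}{-5} - 7}\right)^{2} = \left(0 + \frac{5}{\left(-7\right) \left(- \frac{1}{5}\right) - 7}\right)^{2} = \left(0 + \frac{5}{\frac{7}{5} - 7}\right)^{2} = \left(0 + \frac{5}{- \frac{28}{5}}\right)^{2} = \left(0 + 5 \left(- \frac{5}{28}\right)\right)^{2} = \left(0 - \frac{25}{28}\right)^{2} = \left(- \frac{25}{28}\right)^{2} = \frac{625}{784}$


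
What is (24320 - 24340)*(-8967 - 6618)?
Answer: 311700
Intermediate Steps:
(24320 - 24340)*(-8967 - 6618) = -20*(-15585) = 311700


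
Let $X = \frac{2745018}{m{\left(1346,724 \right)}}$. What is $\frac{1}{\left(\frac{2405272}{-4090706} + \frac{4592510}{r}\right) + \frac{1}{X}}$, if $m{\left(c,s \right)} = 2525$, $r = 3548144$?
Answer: $\frac{4980290943909846744}{3522444105639223207} \approx 1.4139$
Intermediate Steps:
$X = \frac{2745018}{2525} \approx 1087.1$
$\frac{1}{\left(\frac{2405272}{-4090706} + \frac{4592510}{r}\right) + \frac{1}{X}} = \frac{1}{\left(\frac{2405272}{-4090706} + \frac{4592510}{3548144}\right) + \frac{1}{\frac{2745018}{2525}}} = \frac{1}{\left(2405272 \left(- \frac{1}{4090706}\right) + 4592510 \cdot \frac{1}{3548144}\right) + \frac{2525}{2745018}} = \frac{1}{\left(- \frac{1202636}{2045353} + \frac{2296255}{1774072}\right) + \frac{2525}{2745018}} = \frac{1}{\frac{2563089199223}{3628603487416} + \frac{2525}{2745018}} = \frac{1}{\frac{3522444105639223207}{4980290943909846744}} = \frac{4980290943909846744}{3522444105639223207}$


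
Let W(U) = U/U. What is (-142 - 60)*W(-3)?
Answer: -202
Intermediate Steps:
W(U) = 1
(-142 - 60)*W(-3) = (-142 - 60)*1 = -202*1 = -202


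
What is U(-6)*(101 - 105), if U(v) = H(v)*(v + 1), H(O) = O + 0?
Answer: -120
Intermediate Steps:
H(O) = O
U(v) = v*(1 + v) (U(v) = v*(v + 1) = v*(1 + v))
U(-6)*(101 - 105) = (-6*(1 - 6))*(101 - 105) = -6*(-5)*(-4) = 30*(-4) = -120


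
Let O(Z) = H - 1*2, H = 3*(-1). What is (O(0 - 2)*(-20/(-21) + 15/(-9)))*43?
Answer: 1075/7 ≈ 153.57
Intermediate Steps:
H = -3
O(Z) = -5 (O(Z) = -3 - 1*2 = -3 - 2 = -5)
(O(0 - 2)*(-20/(-21) + 15/(-9)))*43 = -5*(-20/(-21) + 15/(-9))*43 = -5*(-20*(-1/21) + 15*(-1/9))*43 = -5*(20/21 - 5/3)*43 = -5*(-5/7)*43 = (25/7)*43 = 1075/7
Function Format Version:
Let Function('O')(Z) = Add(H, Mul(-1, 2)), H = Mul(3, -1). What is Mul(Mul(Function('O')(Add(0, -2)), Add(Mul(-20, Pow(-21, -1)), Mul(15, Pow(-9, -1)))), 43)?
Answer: Rational(1075, 7) ≈ 153.57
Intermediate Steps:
H = -3
Function('O')(Z) = -5 (Function('O')(Z) = Add(-3, Mul(-1, 2)) = Add(-3, -2) = -5)
Mul(Mul(Function('O')(Add(0, -2)), Add(Mul(-20, Pow(-21, -1)), Mul(15, Pow(-9, -1)))), 43) = Mul(Mul(-5, Add(Mul(-20, Pow(-21, -1)), Mul(15, Pow(-9, -1)))), 43) = Mul(Mul(-5, Add(Mul(-20, Rational(-1, 21)), Mul(15, Rational(-1, 9)))), 43) = Mul(Mul(-5, Add(Rational(20, 21), Rational(-5, 3))), 43) = Mul(Mul(-5, Rational(-5, 7)), 43) = Mul(Rational(25, 7), 43) = Rational(1075, 7)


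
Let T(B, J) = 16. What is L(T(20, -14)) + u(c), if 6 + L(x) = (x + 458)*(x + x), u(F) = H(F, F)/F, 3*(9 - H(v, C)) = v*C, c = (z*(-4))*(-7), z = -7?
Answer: 8953645/588 ≈ 15227.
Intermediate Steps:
c = -196 (c = -7*(-4)*(-7) = 28*(-7) = -196)
H(v, C) = 9 - C*v/3 (H(v, C) = 9 - v*C/3 = 9 - C*v/3)
u(F) = (9 - F²/3)/F (u(F) = (9 - F*F/3)/F = (9 - F²/3)/F)
L(x) = -6 + 2*x*(458 + x) (L(x) = -6 + (x + 458)*(x + x) = -6 + (458 + x)*(2*x) = -6 + 2*x*(458 + x))
L(T(20, -14)) + u(c) = (-6 + 2*16² + 916*16) + (9/(-196) - ⅓*(-196)) = (-6 + 2*256 + 14656) + (9*(-1/196) + 196/3) = (-6 + 512 + 14656) + (-9/196 + 196/3) = 15162 + 38389/588 = 8953645/588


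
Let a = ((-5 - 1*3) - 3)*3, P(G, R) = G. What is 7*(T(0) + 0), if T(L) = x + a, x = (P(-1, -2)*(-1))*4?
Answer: -203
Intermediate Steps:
a = -33 (a = ((-5 - 3) - 3)*3 = (-8 - 3)*3 = -11*3 = -33)
x = 4 (x = -1*(-1)*4 = 1*4 = 4)
T(L) = -29 (T(L) = 4 - 33 = -29)
7*(T(0) + 0) = 7*(-29 + 0) = 7*(-29) = -203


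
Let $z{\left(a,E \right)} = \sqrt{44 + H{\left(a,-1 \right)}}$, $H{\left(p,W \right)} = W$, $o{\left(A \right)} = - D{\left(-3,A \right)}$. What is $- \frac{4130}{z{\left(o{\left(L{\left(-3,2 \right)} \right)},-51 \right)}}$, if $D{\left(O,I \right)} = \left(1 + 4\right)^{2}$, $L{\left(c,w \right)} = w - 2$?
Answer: $- \frac{4130 \sqrt{43}}{43} \approx -629.82$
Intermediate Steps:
$L{\left(c,w \right)} = -2 + w$
$D{\left(O,I \right)} = 25$ ($D{\left(O,I \right)} = 5^{2} = 25$)
$o{\left(A \right)} = -25$ ($o{\left(A \right)} = \left(-1\right) 25 = -25$)
$z{\left(a,E \right)} = \sqrt{43}$ ($z{\left(a,E \right)} = \sqrt{44 - 1} = \sqrt{43}$)
$- \frac{4130}{z{\left(o{\left(L{\left(-3,2 \right)} \right)},-51 \right)}} = - \frac{4130}{\sqrt{43}} = - 4130 \frac{\sqrt{43}}{43} = - \frac{4130 \sqrt{43}}{43}$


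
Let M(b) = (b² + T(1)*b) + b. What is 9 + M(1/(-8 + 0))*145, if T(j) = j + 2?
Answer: -3919/64 ≈ -61.234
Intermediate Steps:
T(j) = 2 + j
M(b) = b² + 4*b (M(b) = (b² + (2 + 1)*b) + b = (b² + 3*b) + b = b² + 4*b)
9 + M(1/(-8 + 0))*145 = 9 + ((4 + 1/(-8 + 0))/(-8 + 0))*145 = 9 + ((4 + 1/(-8))/(-8))*145 = 9 - (4 - ⅛)/8*145 = 9 - ⅛*31/8*145 = 9 - 31/64*145 = 9 - 4495/64 = -3919/64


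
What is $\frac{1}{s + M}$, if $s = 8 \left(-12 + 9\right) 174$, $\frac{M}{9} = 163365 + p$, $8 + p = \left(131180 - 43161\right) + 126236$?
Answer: $\frac{1}{3394332} \approx 2.9461 \cdot 10^{-7}$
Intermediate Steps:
$p = 214247$ ($p = -8 + \left(\left(131180 - 43161\right) + 126236\right) = -8 + \left(88019 + 126236\right) = -8 + 214255 = 214247$)
$M = 3398508$ ($M = 9 \left(163365 + 214247\right) = 9 \cdot 377612 = 3398508$)
$s = -4176$ ($s = 8 \left(-3\right) 174 = \left(-24\right) 174 = -4176$)
$\frac{1}{s + M} = \frac{1}{-4176 + 3398508} = \frac{1}{3394332}$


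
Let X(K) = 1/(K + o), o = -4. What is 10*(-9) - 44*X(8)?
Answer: -101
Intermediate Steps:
X(K) = 1/(-4 + K) (X(K) = 1/(K - 4) = 1/(-4 + K))
10*(-9) - 44*X(8) = 10*(-9) - 44/(-4 + 8) = -90 - 44/4 = -90 - 44*¼ = -90 - 11 = -101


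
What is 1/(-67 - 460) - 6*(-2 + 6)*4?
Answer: -50593/527 ≈ -96.002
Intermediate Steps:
1/(-67 - 460) - 6*(-2 + 6)*4 = 1/(-527) - 6*4*4 = -1/527 - 24*4 = -1/527 - 1*96 = -1/527 - 96 = -50593/527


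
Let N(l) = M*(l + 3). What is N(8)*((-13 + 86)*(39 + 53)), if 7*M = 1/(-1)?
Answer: -73876/7 ≈ -10554.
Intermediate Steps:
M = -1/7 (M = (1/(-1))/7 = (1*(-1))/7 = (1/7)*(-1) = -1/7 ≈ -0.14286)
N(l) = -3/7 - l/7 (N(l) = -(l + 3)/7 = -(3 + l)/7 = -3/7 - l/7)
N(8)*((-13 + 86)*(39 + 53)) = (-3/7 - 1/7*8)*((-13 + 86)*(39 + 53)) = (-3/7 - 8/7)*(73*92) = -11/7*6716 = -73876/7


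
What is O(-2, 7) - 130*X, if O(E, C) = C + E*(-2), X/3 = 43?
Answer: -16759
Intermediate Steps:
X = 129 (X = 3*43 = 129)
O(E, C) = C - 2*E
O(-2, 7) - 130*X = (7 - 2*(-2)) - 130*129 = (7 + 4) - 16770 = 11 - 16770 = -16759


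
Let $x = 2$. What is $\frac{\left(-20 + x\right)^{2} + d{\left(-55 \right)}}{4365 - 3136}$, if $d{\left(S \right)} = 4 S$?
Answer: $\frac{104}{1229} \approx 0.084622$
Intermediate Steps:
$\frac{\left(-20 + x\right)^{2} + d{\left(-55 \right)}}{4365 - 3136} = \frac{\left(-20 + 2\right)^{2} + 4 \left(-55\right)}{4365 - 3136} = \frac{\left(-18\right)^{2} - 220}{1229} = \left(324 - 220\right) \frac{1}{1229} = 104 \cdot \frac{1}{1229} = \frac{104}{1229}$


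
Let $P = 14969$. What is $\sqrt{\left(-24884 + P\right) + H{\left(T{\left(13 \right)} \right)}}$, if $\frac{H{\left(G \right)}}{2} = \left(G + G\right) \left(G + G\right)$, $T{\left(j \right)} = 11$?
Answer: $i \sqrt{8947} \approx 94.589 i$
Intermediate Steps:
$H{\left(G \right)} = 8 G^{2}$ ($H{\left(G \right)} = 2 \left(G + G\right) \left(G + G\right) = 2 \cdot 2 G 2 G = 2 \cdot 4 G^{2} = 8 G^{2}$)
$\sqrt{\left(-24884 + P\right) + H{\left(T{\left(13 \right)} \right)}} = \sqrt{\left(-24884 + 14969\right) + 8 \cdot 11^{2}} = \sqrt{-9915 + 8 \cdot 121} = \sqrt{-9915 + 968} = \sqrt{-8947} = i \sqrt{8947}$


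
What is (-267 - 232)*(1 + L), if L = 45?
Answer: -22954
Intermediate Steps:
(-267 - 232)*(1 + L) = (-267 - 232)*(1 + 45) = -499*46 = -22954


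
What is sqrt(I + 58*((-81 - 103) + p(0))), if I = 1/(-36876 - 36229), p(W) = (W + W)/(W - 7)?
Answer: I*sqrt(57034807491905)/73105 ≈ 103.31*I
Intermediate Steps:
p(W) = 2*W/(-7 + W) (p(W) = (2*W)/(-7 + W) = 2*W/(-7 + W))
I = -1/73105 (I = 1/(-73105) = -1/73105 ≈ -1.3679e-5)
sqrt(I + 58*((-81 - 103) + p(0))) = sqrt(-1/73105 + 58*((-81 - 103) + 2*0/(-7 + 0))) = sqrt(-1/73105 + 58*(-184 + 2*0/(-7))) = sqrt(-1/73105 + 58*(-184 + 2*0*(-1/7))) = sqrt(-1/73105 + 58*(-184 + 0)) = sqrt(-1/73105 + 58*(-184)) = sqrt(-1/73105 - 10672) = sqrt(-780176561/73105) = I*sqrt(57034807491905)/73105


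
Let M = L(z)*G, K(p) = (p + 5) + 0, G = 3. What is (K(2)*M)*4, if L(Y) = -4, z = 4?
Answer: -336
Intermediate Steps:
K(p) = 5 + p (K(p) = (5 + p) + 0 = 5 + p)
M = -12 (M = -4*3 = -12)
(K(2)*M)*4 = ((5 + 2)*(-12))*4 = (7*(-12))*4 = -84*4 = -336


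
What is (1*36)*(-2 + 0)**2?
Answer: 144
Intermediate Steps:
(1*36)*(-2 + 0)**2 = 36*(-2)**2 = 36*4 = 144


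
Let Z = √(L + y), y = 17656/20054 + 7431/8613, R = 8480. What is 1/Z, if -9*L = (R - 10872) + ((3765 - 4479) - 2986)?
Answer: 3*√62488527265873819/19536132463 ≈ 0.038387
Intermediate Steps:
y = 50182067/28787517 (y = 17656*(1/20054) + 7431*(1/8613) = 8828/10027 + 2477/2871 = 50182067/28787517 ≈ 1.7432)
L = 6092/9 (L = -((8480 - 10872) + ((3765 - 4479) - 2986))/9 = -(-2392 + (-714 - 2986))/9 = -(-2392 - 3700)/9 = -⅑*(-6092) = 6092/9 ≈ 676.89)
Z = √62488527265873819/9595839 (Z = √(6092/9 + 50182067/28787517) = √(19536132463/28787517) = √62488527265873819/9595839 ≈ 26.051)
1/Z = 1/(√62488527265873819/9595839) = 3*√62488527265873819/19536132463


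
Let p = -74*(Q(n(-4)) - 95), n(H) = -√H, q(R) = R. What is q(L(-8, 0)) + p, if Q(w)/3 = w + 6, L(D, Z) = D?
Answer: 5690 + 444*I ≈ 5690.0 + 444.0*I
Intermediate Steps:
Q(w) = 18 + 3*w (Q(w) = 3*(w + 6) = 3*(6 + w) = 18 + 3*w)
p = 5698 + 444*I (p = -74*((18 + 3*(-√(-4))) - 95) = -74*((18 + 3*(-2*I)) - 95) = -74*((18 - 6*I) - 95) = -74*(-77 - 6*I) = 5698 + 444*I ≈ 5698.0 + 444.0*I)
q(L(-8, 0)) + p = -8 + (5698 + 444*I) = 5690 + 444*I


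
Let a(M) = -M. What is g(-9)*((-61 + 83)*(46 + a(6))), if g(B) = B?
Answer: -7920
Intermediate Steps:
g(-9)*((-61 + 83)*(46 + a(6))) = -9*(-61 + 83)*(46 - 1*6) = -198*(46 - 6) = -198*40 = -9*880 = -7920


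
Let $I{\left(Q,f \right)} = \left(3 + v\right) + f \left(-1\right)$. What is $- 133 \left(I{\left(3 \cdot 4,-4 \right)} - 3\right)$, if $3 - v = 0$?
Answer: $-931$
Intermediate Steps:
$v = 3$ ($v = 3 - 0 = 3 + 0 = 3$)
$I{\left(Q,f \right)} = 6 - f$ ($I{\left(Q,f \right)} = \left(3 + 3\right) + f \left(-1\right) = 6 - f$)
$- 133 \left(I{\left(3 \cdot 4,-4 \right)} - 3\right) = - 133 \left(\left(6 - -4\right) - 3\right) = - 133 \left(\left(6 + 4\right) - 3\right) = - 133 \left(10 - 3\right) = \left(-133\right) 7 = -931$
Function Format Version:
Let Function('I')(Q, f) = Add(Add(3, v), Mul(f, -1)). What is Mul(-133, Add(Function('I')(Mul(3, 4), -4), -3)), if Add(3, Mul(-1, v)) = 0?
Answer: -931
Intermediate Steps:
v = 3 (v = Add(3, Mul(-1, 0)) = Add(3, 0) = 3)
Function('I')(Q, f) = Add(6, Mul(-1, f)) (Function('I')(Q, f) = Add(Add(3, 3), Mul(f, -1)) = Add(6, Mul(-1, f)))
Mul(-133, Add(Function('I')(Mul(3, 4), -4), -3)) = Mul(-133, Add(Add(6, Mul(-1, -4)), -3)) = Mul(-133, Add(Add(6, 4), -3)) = Mul(-133, Add(10, -3)) = Mul(-133, 7) = -931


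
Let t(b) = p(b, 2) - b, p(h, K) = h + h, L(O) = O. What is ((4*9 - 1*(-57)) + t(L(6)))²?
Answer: 9801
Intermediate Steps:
p(h, K) = 2*h
t(b) = b (t(b) = 2*b - b = b)
((4*9 - 1*(-57)) + t(L(6)))² = ((4*9 - 1*(-57)) + 6)² = ((36 + 57) + 6)² = (93 + 6)² = 99² = 9801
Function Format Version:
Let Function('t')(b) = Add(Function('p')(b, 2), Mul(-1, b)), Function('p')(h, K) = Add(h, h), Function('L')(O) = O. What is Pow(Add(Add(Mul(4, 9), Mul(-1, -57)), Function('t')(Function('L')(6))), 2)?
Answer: 9801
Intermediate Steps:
Function('p')(h, K) = Mul(2, h)
Function('t')(b) = b (Function('t')(b) = Add(Mul(2, b), Mul(-1, b)) = b)
Pow(Add(Add(Mul(4, 9), Mul(-1, -57)), Function('t')(Function('L')(6))), 2) = Pow(Add(Add(Mul(4, 9), Mul(-1, -57)), 6), 2) = Pow(Add(Add(36, 57), 6), 2) = Pow(Add(93, 6), 2) = Pow(99, 2) = 9801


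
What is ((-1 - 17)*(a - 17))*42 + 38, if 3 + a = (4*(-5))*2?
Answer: 45398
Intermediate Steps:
a = -43 (a = -3 + (4*(-5))*2 = -3 - 20*2 = -3 - 40 = -43)
((-1 - 17)*(a - 17))*42 + 38 = ((-1 - 17)*(-43 - 17))*42 + 38 = -18*(-60)*42 + 38 = 1080*42 + 38 = 45360 + 38 = 45398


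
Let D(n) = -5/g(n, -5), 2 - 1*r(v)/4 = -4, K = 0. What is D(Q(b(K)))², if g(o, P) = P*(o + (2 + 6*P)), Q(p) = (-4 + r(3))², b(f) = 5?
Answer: 1/138384 ≈ 7.2263e-6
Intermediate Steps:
r(v) = 24 (r(v) = 8 - 4*(-4) = 8 + 16 = 24)
Q(p) = 400 (Q(p) = (-4 + 24)² = 20² = 400)
g(o, P) = P*(2 + o + 6*P)
D(n) = -5/(140 - 5*n) (D(n) = -5*(-1/(5*(2 + n + 6*(-5)))) = -5*(-1/(5*(2 + n - 30))) = -5*(-1/(5*(-28 + n))) = -5/(140 - 5*n))
D(Q(b(K)))² = (1/(-28 + 400))² = (1/372)² = 1/138384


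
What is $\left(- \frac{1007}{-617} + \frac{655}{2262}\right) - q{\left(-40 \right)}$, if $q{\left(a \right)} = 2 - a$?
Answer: $- \frac{55935499}{1395654} \approx -40.078$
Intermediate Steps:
$\left(- \frac{1007}{-617} + \frac{655}{2262}\right) - q{\left(-40 \right)} = \left(- \frac{1007}{-617} + \frac{655}{2262}\right) - \left(2 - -40\right) = \left(\left(-1007\right) \left(- \frac{1}{617}\right) + 655 \cdot \frac{1}{2262}\right) - \left(2 + 40\right) = \left(\frac{1007}{617} + \frac{655}{2262}\right) - 42 = \frac{2681969}{1395654} - 42 = - \frac{55935499}{1395654}$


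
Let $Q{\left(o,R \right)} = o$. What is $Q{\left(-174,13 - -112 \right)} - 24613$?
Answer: $-24787$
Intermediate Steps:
$Q{\left(-174,13 - -112 \right)} - 24613 = -174 - 24613 = -24787$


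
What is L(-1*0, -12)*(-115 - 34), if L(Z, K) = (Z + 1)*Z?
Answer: 0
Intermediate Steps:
L(Z, K) = Z*(1 + Z) (L(Z, K) = (1 + Z)*Z = Z*(1 + Z))
L(-1*0, -12)*(-115 - 34) = ((-1*0)*(1 - 1*0))*(-115 - 34) = (0*(1 + 0))*(-149) = (0*1)*(-149) = 0*(-149) = 0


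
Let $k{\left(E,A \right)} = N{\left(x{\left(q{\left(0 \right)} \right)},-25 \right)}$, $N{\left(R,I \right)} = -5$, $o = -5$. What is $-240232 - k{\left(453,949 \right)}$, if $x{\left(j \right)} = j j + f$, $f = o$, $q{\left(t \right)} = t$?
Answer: $-240227$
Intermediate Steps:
$f = -5$
$x{\left(j \right)} = -5 + j^{2}$ ($x{\left(j \right)} = j j - 5 = j^{2} - 5 = -5 + j^{2}$)
$k{\left(E,A \right)} = -5$
$-240232 - k{\left(453,949 \right)} = -240232 - -5 = -240232 + 5 = -240227$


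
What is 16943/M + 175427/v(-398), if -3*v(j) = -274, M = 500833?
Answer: 263583534455/137228242 ≈ 1920.8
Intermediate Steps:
v(j) = 274/3 (v(j) = -⅓*(-274) = 274/3)
16943/M + 175427/v(-398) = 16943/500833 + 175427/(274/3) = 16943*(1/500833) + 175427*(3/274) = 16943/500833 + 526281/274 = 263583534455/137228242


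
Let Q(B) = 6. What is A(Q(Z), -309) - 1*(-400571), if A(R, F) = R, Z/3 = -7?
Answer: 400577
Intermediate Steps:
Z = -21 (Z = 3*(-7) = -21)
A(Q(Z), -309) - 1*(-400571) = 6 - 1*(-400571) = 6 + 400571 = 400577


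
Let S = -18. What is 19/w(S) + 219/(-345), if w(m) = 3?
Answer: 1966/345 ≈ 5.6985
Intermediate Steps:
19/w(S) + 219/(-345) = 19/3 + 219/(-345) = 19*(⅓) + 219*(-1/345) = 19/3 - 73/115 = 1966/345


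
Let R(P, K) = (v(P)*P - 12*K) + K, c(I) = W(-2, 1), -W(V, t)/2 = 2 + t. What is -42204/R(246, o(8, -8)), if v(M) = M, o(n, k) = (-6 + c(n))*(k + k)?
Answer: -3517/4867 ≈ -0.72262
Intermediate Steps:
W(V, t) = -4 - 2*t (W(V, t) = -2*(2 + t) = -4 - 2*t)
c(I) = -6 (c(I) = -4 - 2*1 = -4 - 2 = -6)
o(n, k) = -24*k (o(n, k) = (-6 - 6)*(k + k) = -24*k)
R(P, K) = P**2 - 11*K (R(P, K) = (P*P - 12*K) + K = (P**2 - 12*K) + K = P**2 - 11*K)
-42204/R(246, o(8, -8)) = -42204/(246**2 - (-264)*(-8)) = -42204/(60516 - 11*192) = -42204/(60516 - 2112) = -42204/58404 = -42204*1/58404 = -3517/4867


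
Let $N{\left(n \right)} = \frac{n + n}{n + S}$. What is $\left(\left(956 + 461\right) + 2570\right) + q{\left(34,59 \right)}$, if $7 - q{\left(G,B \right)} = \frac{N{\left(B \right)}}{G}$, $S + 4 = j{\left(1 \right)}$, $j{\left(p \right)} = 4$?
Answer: $\frac{67897}{17} \approx 3993.9$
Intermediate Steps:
$S = 0$ ($S = -4 + 4 = 0$)
$N{\left(n \right)} = 2$ ($N{\left(n \right)} = \frac{n + n}{n + 0} = \frac{2 n}{n} = 2$)
$q{\left(G,B \right)} = 7 - \frac{2}{G}$
$\left(\left(956 + 461\right) + 2570\right) + q{\left(34,59 \right)} = \left(\left(956 + 461\right) + 2570\right) + \left(7 - \frac{2}{34}\right) = \left(1417 + 2570\right) + \left(7 - \frac{1}{17}\right) = 3987 + \left(7 - \frac{1}{17}\right) = 3987 + \frac{118}{17} = \frac{67897}{17}$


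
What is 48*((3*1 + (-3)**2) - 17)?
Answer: -240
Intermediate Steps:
48*((3*1 + (-3)**2) - 17) = 48*((3 + 9) - 17) = 48*(12 - 17) = 48*(-5) = -240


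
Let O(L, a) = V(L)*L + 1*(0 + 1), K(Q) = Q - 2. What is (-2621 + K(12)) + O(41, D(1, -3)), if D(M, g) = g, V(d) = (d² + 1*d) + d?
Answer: 69673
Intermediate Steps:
V(d) = d² + 2*d (V(d) = (d² + d) + d = (d + d²) + d = d² + 2*d)
K(Q) = -2 + Q
O(L, a) = 1 + L²*(2 + L) (O(L, a) = (L*(2 + L))*L + 1*(0 + 1) = L²*(2 + L) + 1*1 = L²*(2 + L) + 1 = 1 + L²*(2 + L))
(-2621 + K(12)) + O(41, D(1, -3)) = (-2621 + (-2 + 12)) + (1 + 41²*(2 + 41)) = (-2621 + 10) + (1 + 1681*43) = -2611 + (1 + 72283) = -2611 + 72284 = 69673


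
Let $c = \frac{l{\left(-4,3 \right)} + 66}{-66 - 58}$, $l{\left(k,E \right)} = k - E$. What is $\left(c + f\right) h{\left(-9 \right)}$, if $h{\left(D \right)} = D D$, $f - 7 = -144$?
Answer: $- \frac{1380807}{124} \approx -11136.0$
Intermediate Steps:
$f = -137$ ($f = 7 - 144 = -137$)
$c = - \frac{59}{124}$ ($c = \frac{\left(-4 - 3\right) + 66}{-66 - 58} = \frac{\left(-4 - 3\right) + 66}{-124} = \left(-7 + 66\right) \left(- \frac{1}{124}\right) = 59 \left(- \frac{1}{124}\right) = - \frac{59}{124} \approx -0.47581$)
$h{\left(D \right)} = D^{2}$
$\left(c + f\right) h{\left(-9 \right)} = \left(- \frac{59}{124} - 137\right) \left(-9\right)^{2} = \left(- \frac{17047}{124}\right) 81 = - \frac{1380807}{124}$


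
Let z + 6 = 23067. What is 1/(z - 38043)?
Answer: -1/14982 ≈ -6.6747e-5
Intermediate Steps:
z = 23061 (z = -6 + 23067 = 23061)
1/(z - 38043) = 1/(23061 - 38043) = 1/(-14982) = -1/14982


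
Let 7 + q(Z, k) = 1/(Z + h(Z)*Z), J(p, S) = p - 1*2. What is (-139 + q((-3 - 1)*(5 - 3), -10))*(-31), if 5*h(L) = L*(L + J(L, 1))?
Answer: 5395147/1192 ≈ 4526.1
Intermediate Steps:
J(p, S) = -2 + p (J(p, S) = p - 2 = -2 + p)
h(L) = L*(-2 + 2*L)/5 (h(L) = (L*(L + (-2 + L)))/5 = (L*(-2 + 2*L))/5 = L*(-2 + 2*L)/5)
q(Z, k) = -7 + 1/(Z + 2*Z²*(-1 + Z)/5) (q(Z, k) = -7 + 1/(Z + (2*Z*(-1 + Z)/5)*Z) = -7 + 1/(Z + 2*Z²*(-1 + Z)/5))
(-139 + q((-3 - 1)*(5 - 3), -10))*(-31) = (-139 + (5 - 35*(-3 - 1)*(5 - 3) + 14*((-3 - 1)*(5 - 3))²*(1 - (-3 - 1)*(5 - 3)))/((((-3 - 1)*(5 - 3)))*(5 + 2*((-3 - 1)*(5 - 3))*(-1 + (-3 - 1)*(5 - 3)))))*(-31) = (-139 + (5 - (-140)*2 + 14*(-4*2)²*(1 - (-4)*2))/(((-4*2))*(5 + 2*(-4*2)*(-1 - 4*2))))*(-31) = (-139 + (5 - 35*(-8) + 14*(-8)²*(1 - 1*(-8)))/((-8)*(5 + 2*(-8)*(-1 - 8))))*(-31) = (-139 - (5 + 280 + 14*64*(1 + 8))/(8*(5 + 2*(-8)*(-9))))*(-31) = (-139 - (5 + 280 + 14*64*9)/(8*(5 + 144)))*(-31) = (-139 - ⅛*(5 + 280 + 8064)/149)*(-31) = (-139 - ⅛*1/149*8349)*(-31) = (-139 - 8349/1192)*(-31) = -174037/1192*(-31) = 5395147/1192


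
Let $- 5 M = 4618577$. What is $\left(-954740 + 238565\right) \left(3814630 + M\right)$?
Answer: $-2070400763655$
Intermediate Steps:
$M = - \frac{4618577}{5}$ ($M = \left(- \frac{1}{5}\right) 4618577 = - \frac{4618577}{5} \approx -9.2372 \cdot 10^{5}$)
$\left(-954740 + 238565\right) \left(3814630 + M\right) = \left(-954740 + 238565\right) \left(3814630 - \frac{4618577}{5}\right) = \left(-716175\right) \frac{14454573}{5} = -2070400763655$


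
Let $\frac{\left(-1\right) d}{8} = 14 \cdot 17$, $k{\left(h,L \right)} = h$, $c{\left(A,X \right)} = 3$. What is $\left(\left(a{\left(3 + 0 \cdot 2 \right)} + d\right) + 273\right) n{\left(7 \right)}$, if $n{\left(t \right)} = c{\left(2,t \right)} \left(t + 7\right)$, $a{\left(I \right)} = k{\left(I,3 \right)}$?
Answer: $-68376$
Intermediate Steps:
$a{\left(I \right)} = I$
$n{\left(t \right)} = 21 + 3 t$ ($n{\left(t \right)} = 3 \left(t + 7\right) = 3 \left(7 + t\right) = 21 + 3 t$)
$d = -1904$ ($d = - 8 \cdot 14 \cdot 17 = \left(-8\right) 238 = -1904$)
$\left(\left(a{\left(3 + 0 \cdot 2 \right)} + d\right) + 273\right) n{\left(7 \right)} = \left(\left(\left(3 + 0 \cdot 2\right) - 1904\right) + 273\right) \left(21 + 3 \cdot 7\right) = \left(\left(\left(3 + 0\right) - 1904\right) + 273\right) \left(21 + 21\right) = \left(\left(3 - 1904\right) + 273\right) 42 = \left(-1901 + 273\right) 42 = \left(-1628\right) 42 = -68376$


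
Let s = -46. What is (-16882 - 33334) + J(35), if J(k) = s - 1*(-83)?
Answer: -50179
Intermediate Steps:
J(k) = 37 (J(k) = -46 - 1*(-83) = -46 + 83 = 37)
(-16882 - 33334) + J(35) = (-16882 - 33334) + 37 = -50216 + 37 = -50179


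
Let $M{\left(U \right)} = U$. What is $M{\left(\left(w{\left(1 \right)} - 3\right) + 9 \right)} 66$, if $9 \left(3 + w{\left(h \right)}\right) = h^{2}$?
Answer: $\frac{616}{3} \approx 205.33$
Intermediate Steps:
$w{\left(h \right)} = -3 + \frac{h^{2}}{9}$
$M{\left(\left(w{\left(1 \right)} - 3\right) + 9 \right)} 66 = \left(\left(\left(-3 + \frac{1^{2}}{9}\right) - 3\right) + 9\right) 66 = \left(\left(\left(-3 + \frac{1}{9} \cdot 1\right) - 3\right) + 9\right) 66 = \left(\left(\left(-3 + \frac{1}{9}\right) - 3\right) + 9\right) 66 = \left(\left(- \frac{26}{9} - 3\right) + 9\right) 66 = \left(- \frac{53}{9} + 9\right) 66 = \frac{28}{9} \cdot 66 = \frac{616}{3}$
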